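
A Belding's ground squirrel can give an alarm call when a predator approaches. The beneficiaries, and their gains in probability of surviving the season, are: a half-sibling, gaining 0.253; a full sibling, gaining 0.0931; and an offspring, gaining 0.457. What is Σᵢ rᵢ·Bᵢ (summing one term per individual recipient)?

0.3383

r to a half-sibling = 0.25 (half-sibs share one parent — one path of length 2: r = (1/2)^2 = 1/4).
r to a full sibling = 0.5 (full sibs share both parents — two paths of length 2: r = 2·(1/2)^2 = 1/2).
r to an offspring = 0.5 (one parent–offspring link: r = (1/2)^1 = 1/2).
Summing one r·B term per recipient: 1·0.25·0.253 + 1·0.5·0.0931 + 1·0.5·0.457 = 0.3383.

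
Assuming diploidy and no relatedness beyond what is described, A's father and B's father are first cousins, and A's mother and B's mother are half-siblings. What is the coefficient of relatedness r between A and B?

With two independent routes of shared ancestry, r is the sum of the two contributions.
A and B are related in two ways: second cousins through their fathers (r = 1/32) and half first cousins through their mothers (r = 1/16).
r = 1/32 + 1/16 = 0.09375.

0.09375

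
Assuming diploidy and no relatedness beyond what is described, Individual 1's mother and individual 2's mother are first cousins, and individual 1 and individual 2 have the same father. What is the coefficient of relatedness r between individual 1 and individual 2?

Wright's path rule: contributions from independent ancestry routes add.
Individual 1 and individual 2 are related in two ways: second cousins through their mothers (r = 1/32) and half-sibs through their shared father (r = 1/4).
r = 1/32 + 1/4 = 0.28125.

0.28125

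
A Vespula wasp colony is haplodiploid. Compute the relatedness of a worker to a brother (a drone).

0.25

Her haploid brother carries none of their father's genes and a random half of their mother's genome; that half matches the maternal half of her own genome with probability 1/2: r = 1/2 · 1/2 = 1/4.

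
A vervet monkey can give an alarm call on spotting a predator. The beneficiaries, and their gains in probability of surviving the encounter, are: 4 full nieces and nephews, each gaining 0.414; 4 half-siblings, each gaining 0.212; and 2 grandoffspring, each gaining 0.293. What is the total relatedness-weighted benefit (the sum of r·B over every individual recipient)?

r to a full niece or nephew = 1/4 (full aunt/uncle↔niece/nephew: two paths of length 3 through the shared grandparent pair: r = 2·(1/2)^3 = 1/4).
r to a half-sibling = 1/4 (half-sibs share one parent — one path of length 2: r = (1/2)^2 = 1/4).
r to a grandoffspring = 1/4 (two parent–offspring links: r = (1/2)^2 = 1/4).
Summing one r·B term per recipient: 4·0.25·0.414 + 4·0.25·0.212 + 2·0.25·0.293 = 0.7725.

0.7725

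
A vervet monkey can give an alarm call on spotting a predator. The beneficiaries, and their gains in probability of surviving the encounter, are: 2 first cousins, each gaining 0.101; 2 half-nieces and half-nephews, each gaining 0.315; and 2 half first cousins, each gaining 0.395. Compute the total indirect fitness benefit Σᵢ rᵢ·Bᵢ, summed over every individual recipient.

0.153375

r to a first cousin = 0.125 (first cousins share one grandparent pair — two paths of length 4: r = 2·(1/2)^4 = 1/8).
r to a half-niece or half-nephew = 1/8 (half-aunt/uncle↔niece/nephew: one path of length 3: r = (1/2)^3 = 1/8).
r to a half first cousin = 0.0625 (half first cousins share one grandparent — one path of length 4: r = (1/2)^4 = 1/16).
Summing one r·B term per recipient: 2·0.125·0.101 + 2·0.125·0.315 + 2·0.0625·0.395 = 0.153375.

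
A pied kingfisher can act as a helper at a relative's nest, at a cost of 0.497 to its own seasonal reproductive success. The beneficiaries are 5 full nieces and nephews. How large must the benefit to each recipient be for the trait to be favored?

0.3976

r to a full niece or nephew = 1/4 (full aunt/uncle↔niece/nephew: two paths of length 3 through the shared grandparent pair: r = 2·(1/2)^3 = 1/4).
Hamilton's rule with n recipients of equal r: n·r·B > C, so B > C/(n·r) = 0.497/(5·0.25) = 0.3976.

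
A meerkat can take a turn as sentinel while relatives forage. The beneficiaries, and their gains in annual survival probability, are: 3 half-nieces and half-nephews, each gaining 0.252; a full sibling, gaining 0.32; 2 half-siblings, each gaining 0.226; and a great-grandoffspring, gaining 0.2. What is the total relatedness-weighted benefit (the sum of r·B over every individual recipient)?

r to a half-niece or half-nephew = 1/8 (half-aunt/uncle↔niece/nephew: one path of length 3: r = (1/2)^3 = 1/8).
r to a full sibling = 1/2 (full sibs share both parents — two paths of length 2: r = 2·(1/2)^2 = 1/2).
r to a half-sibling = 0.25 (half-sibs share one parent — one path of length 2: r = (1/2)^2 = 1/4).
r to a great-grandoffspring = 0.125 (three parent–offspring links: r = (1/2)^3 = 1/8).
Summing one r·B term per recipient: 3·0.125·0.252 + 1·0.5·0.32 + 2·0.25·0.226 + 1·0.125·0.2 = 0.3925.

0.3925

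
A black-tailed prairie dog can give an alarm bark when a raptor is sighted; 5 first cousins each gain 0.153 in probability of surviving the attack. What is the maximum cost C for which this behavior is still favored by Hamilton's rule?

r to a first cousin = 1/8 (first cousins share one grandparent pair — two paths of length 4: r = 2·(1/2)^4 = 1/8).
Hamilton's rule: n·r·B > C, so the trait is favored while C < n·r·B = 5·0.125·0.153 = 0.095625.

0.095625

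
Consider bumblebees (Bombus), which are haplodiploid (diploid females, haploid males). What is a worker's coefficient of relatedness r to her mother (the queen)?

0.5

One meiotic link between diploid queen and diploid daughter: r = 1/2.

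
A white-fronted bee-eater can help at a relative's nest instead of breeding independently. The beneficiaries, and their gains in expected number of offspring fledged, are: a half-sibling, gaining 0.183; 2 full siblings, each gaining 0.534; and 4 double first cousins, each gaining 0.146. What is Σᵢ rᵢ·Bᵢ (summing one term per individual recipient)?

0.72575

r to a half-sibling = 1/4 (half-sibs share one parent — one path of length 2: r = (1/2)^2 = 1/4).
r to a full sibling = 1/2 (full sibs share both parents — two paths of length 2: r = 2·(1/2)^2 = 1/2).
r to a double first cousin = 0.25 (double first cousins share both grandparent pairs — four paths of length 4: r = 4·(1/2)^4 = 1/4).
Summing one r·B term per recipient: 1·0.25·0.183 + 2·0.5·0.534 + 4·0.25·0.146 = 0.72575.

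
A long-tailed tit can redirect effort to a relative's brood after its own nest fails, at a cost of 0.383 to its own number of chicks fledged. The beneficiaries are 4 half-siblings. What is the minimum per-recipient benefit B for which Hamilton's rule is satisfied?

0.383

r to a half-sibling = 0.25 (half-sibs share one parent — one path of length 2: r = (1/2)^2 = 1/4).
Hamilton's rule with n recipients of equal r: n·r·B > C, so B > C/(n·r) = 0.383/(4·0.25) = 0.383.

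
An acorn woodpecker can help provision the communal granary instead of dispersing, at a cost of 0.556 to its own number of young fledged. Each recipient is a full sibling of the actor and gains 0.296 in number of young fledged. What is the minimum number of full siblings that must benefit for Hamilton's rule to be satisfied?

4

r to a full sibling = 0.5 (full sibs share both parents — two paths of length 2: r = 2·(1/2)^2 = 1/2).
Hamilton's rule: n·r·B > C  ⇒  n > C/(r·B) = 0.556/(0.5·0.296) = 3.757.
The smallest integer exceeding 3.757 is 4.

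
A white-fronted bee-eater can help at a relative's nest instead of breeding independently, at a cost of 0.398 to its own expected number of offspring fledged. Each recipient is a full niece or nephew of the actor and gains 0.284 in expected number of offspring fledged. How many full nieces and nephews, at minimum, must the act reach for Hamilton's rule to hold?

6

r to a full niece or nephew = 0.25 (full aunt/uncle↔niece/nephew: two paths of length 3 through the shared grandparent pair: r = 2·(1/2)^3 = 1/4).
Hamilton's rule: n·r·B > C  ⇒  n > C/(r·B) = 0.398/(0.25·0.284) = 5.606.
The smallest integer exceeding 5.606 is 6.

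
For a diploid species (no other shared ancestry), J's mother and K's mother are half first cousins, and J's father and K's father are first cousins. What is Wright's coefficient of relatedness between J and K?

0.046875

Wright's path rule: contributions from independent ancestry routes add.
J and K are related in two ways: half second cousins through their mothers (r = 1/64) and second cousins through their fathers (r = 1/32).
r = 1/64 + 1/32 = 0.046875.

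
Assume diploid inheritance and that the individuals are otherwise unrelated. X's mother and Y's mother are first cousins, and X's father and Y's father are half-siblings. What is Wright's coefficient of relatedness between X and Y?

0.09375

Wright's path rule: contributions from independent ancestry routes add.
X and Y are related in two ways: second cousins through their mothers (r = 1/32) and half first cousins through their fathers (r = 1/16).
r = 1/32 + 1/16 = 0.09375.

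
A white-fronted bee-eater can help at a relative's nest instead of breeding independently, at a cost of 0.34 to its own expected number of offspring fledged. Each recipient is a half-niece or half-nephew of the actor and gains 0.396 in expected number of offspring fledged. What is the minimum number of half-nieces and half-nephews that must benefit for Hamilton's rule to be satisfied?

r to a half-niece or half-nephew = 0.125 (half-aunt/uncle↔niece/nephew: one path of length 3: r = (1/2)^3 = 1/8).
Hamilton's rule: n·r·B > C  ⇒  n > C/(r·B) = 0.34/(0.125·0.396) = 6.869.
The smallest integer exceeding 6.869 is 7.

7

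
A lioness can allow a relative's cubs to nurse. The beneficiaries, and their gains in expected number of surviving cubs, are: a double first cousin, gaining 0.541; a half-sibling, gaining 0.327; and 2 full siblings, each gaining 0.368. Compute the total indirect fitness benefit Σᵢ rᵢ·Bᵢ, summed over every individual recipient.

r to a double first cousin = 1/4 (double first cousins share both grandparent pairs — four paths of length 4: r = 4·(1/2)^4 = 1/4).
r to a half-sibling = 0.25 (half-sibs share one parent — one path of length 2: r = (1/2)^2 = 1/4).
r to a full sibling = 1/2 (full sibs share both parents — two paths of length 2: r = 2·(1/2)^2 = 1/2).
Summing one r·B term per recipient: 1·0.25·0.541 + 1·0.25·0.327 + 2·0.5·0.368 = 0.585.

0.585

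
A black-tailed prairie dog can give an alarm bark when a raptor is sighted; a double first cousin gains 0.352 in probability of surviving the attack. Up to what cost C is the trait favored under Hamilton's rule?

0.088

r to a double first cousin = 0.25 (double first cousins share both grandparent pairs — four paths of length 4: r = 4·(1/2)^4 = 1/4).
Hamilton's rule: n·r·B > C, so the trait is favored while C < n·r·B = 1·0.25·0.352 = 0.088.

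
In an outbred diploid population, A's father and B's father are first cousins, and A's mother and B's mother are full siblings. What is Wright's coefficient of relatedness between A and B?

0.15625

Independent pedigree routes through distinct common ancestors add.
A and B are related in two ways: second cousins through their fathers (r = 1/32) and first cousins through their mothers (r = 1/8).
r = 1/32 + 1/8 = 0.15625.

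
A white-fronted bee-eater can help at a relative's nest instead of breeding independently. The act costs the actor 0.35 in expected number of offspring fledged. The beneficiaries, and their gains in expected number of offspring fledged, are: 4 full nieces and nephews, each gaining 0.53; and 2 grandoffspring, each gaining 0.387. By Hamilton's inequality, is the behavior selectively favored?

Yes

Hamilton's rule: the trait is favored when the sum of r·B over every recipient exceeds the actor's cost C.
r to a full niece or nephew = 0.25 (full aunt/uncle↔niece/nephew: two paths of length 3 through the shared grandparent pair: r = 2·(1/2)^3 = 1/4).
r to a grandoffspring = 1/4 (two parent–offspring links: r = (1/2)^2 = 1/4).
Summing one r·B term per recipient: 4·0.25·0.53 + 2·0.25·0.387 = 0.7235.
0.7235 > 0.35: the indirect benefit exceeds the cost.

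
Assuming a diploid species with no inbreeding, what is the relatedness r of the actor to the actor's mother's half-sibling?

0.125

Each parent–offspring link contributes a factor of 1/2, and independent paths through distinct common ancestors add.
Half-aunt/uncle↔niece/nephew: one path of length 3: r = (1/2)^3 = 1/8.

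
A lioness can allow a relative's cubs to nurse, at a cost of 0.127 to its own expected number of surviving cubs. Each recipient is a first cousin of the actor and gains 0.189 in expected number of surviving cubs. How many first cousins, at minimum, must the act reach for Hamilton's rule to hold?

r to a first cousin = 0.125 (first cousins share one grandparent pair — two paths of length 4: r = 2·(1/2)^4 = 1/8).
Hamilton's rule: n·r·B > C  ⇒  n > C/(r·B) = 0.127/(0.125·0.189) = 5.376.
The smallest integer exceeding 5.376 is 6.

6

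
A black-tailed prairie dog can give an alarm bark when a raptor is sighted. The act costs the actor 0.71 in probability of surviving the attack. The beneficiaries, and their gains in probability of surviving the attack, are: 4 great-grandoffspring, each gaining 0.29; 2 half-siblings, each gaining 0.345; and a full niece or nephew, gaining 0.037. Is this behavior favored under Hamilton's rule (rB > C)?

No

Hamilton's rule: the trait is favored when the sum of r·B over every recipient exceeds the actor's cost C.
r to a great-grandoffspring = 1/8 (three parent–offspring links: r = (1/2)^3 = 1/8).
r to a half-sibling = 0.25 (half-sibs share one parent — one path of length 2: r = (1/2)^2 = 1/4).
r to a full niece or nephew = 0.25 (full aunt/uncle↔niece/nephew: two paths of length 3 through the shared grandparent pair: r = 2·(1/2)^3 = 1/4).
Summing one r·B term per recipient: 4·0.125·0.29 + 2·0.25·0.345 + 1·0.25·0.037 = 0.32675.
0.32675 < 0.71: the indirect benefit is less than the cost.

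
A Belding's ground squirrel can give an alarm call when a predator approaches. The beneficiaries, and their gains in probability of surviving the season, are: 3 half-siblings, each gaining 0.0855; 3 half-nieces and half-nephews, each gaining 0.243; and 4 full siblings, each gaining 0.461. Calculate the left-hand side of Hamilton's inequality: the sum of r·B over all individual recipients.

1.07725

r to a half-sibling = 1/4 (half-sibs share one parent — one path of length 2: r = (1/2)^2 = 1/4).
r to a half-niece or half-nephew = 1/8 (half-aunt/uncle↔niece/nephew: one path of length 3: r = (1/2)^3 = 1/8).
r to a full sibling = 1/2 (full sibs share both parents — two paths of length 2: r = 2·(1/2)^2 = 1/2).
Summing one r·B term per recipient: 3·0.25·0.0855 + 3·0.125·0.243 + 4·0.5·0.461 = 1.07725.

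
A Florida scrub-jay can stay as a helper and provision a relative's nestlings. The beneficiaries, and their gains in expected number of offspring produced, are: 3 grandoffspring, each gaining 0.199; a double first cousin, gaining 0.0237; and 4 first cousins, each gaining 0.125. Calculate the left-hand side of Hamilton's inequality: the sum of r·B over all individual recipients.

r to a grandoffspring = 1/4 (two parent–offspring links: r = (1/2)^2 = 1/4).
r to a double first cousin = 0.25 (double first cousins share both grandparent pairs — four paths of length 4: r = 4·(1/2)^4 = 1/4).
r to a first cousin = 1/8 (first cousins share one grandparent pair — two paths of length 4: r = 2·(1/2)^4 = 1/8).
Summing one r·B term per recipient: 3·0.25·0.199 + 1·0.25·0.0237 + 4·0.125·0.125 = 0.217675.

0.217675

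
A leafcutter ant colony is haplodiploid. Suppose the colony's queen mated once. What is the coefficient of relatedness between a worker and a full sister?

Haplodiploid full sisters inherit their father's entire haploid genome identically (contributing 1/2) and on average half of their mother's contribution (1/2 · 1/2 = 1/4); r = 1/2 + 1/4 = 3/4.

0.75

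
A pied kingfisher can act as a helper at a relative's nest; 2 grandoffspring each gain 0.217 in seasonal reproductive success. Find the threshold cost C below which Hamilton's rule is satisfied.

0.1085

r to a grandoffspring = 0.25 (two parent–offspring links: r = (1/2)^2 = 1/4).
Hamilton's rule: n·r·B > C, so the trait is favored while C < n·r·B = 2·0.25·0.217 = 0.1085.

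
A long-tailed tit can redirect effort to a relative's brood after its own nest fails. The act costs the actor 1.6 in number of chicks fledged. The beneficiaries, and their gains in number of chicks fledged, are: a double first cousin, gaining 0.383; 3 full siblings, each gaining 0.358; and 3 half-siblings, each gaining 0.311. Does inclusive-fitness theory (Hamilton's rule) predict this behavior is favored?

Hamilton's rule: the trait is favored when the sum of r·B over every recipient exceeds the actor's cost C.
r to a double first cousin = 0.25 (double first cousins share both grandparent pairs — four paths of length 4: r = 4·(1/2)^4 = 1/4).
r to a full sibling = 0.5 (full sibs share both parents — two paths of length 2: r = 2·(1/2)^2 = 1/2).
r to a half-sibling = 0.25 (half-sibs share one parent — one path of length 2: r = (1/2)^2 = 1/4).
Summing one r·B term per recipient: 1·0.25·0.383 + 3·0.5·0.358 + 3·0.25·0.311 = 0.866.
0.866 < 1.6: the indirect benefit is less than the cost.

No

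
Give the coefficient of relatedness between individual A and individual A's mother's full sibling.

0.25

Each parent–offspring link contributes a factor of 1/2, and independent paths through distinct common ancestors add.
Full aunt/uncle↔niece/nephew: two paths of length 3 through the shared grandparent pair: r = 2·(1/2)^3 = 1/4.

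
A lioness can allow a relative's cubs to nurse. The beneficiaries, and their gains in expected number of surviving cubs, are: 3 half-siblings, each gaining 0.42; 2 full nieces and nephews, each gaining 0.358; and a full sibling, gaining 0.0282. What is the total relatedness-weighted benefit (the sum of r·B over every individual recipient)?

r to a half-sibling = 1/4 (half-sibs share one parent — one path of length 2: r = (1/2)^2 = 1/4).
r to a full niece or nephew = 0.25 (full aunt/uncle↔niece/nephew: two paths of length 3 through the shared grandparent pair: r = 2·(1/2)^3 = 1/4).
r to a full sibling = 1/2 (full sibs share both parents — two paths of length 2: r = 2·(1/2)^2 = 1/2).
Summing one r·B term per recipient: 3·0.25·0.42 + 2·0.25·0.358 + 1·0.5·0.0282 = 0.5081.

0.5081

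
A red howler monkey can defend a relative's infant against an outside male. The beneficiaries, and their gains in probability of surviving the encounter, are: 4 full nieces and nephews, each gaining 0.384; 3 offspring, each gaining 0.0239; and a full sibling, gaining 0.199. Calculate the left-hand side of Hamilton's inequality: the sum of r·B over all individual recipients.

r to a full niece or nephew = 1/4 (full aunt/uncle↔niece/nephew: two paths of length 3 through the shared grandparent pair: r = 2·(1/2)^3 = 1/4).
r to an offspring = 0.5 (one parent–offspring link: r = (1/2)^1 = 1/2).
r to a full sibling = 1/2 (full sibs share both parents — two paths of length 2: r = 2·(1/2)^2 = 1/2).
Summing one r·B term per recipient: 4·0.25·0.384 + 3·0.5·0.0239 + 1·0.5·0.199 = 0.51935.

0.51935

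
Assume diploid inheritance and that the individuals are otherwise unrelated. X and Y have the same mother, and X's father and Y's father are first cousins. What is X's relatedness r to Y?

Wright's path rule: contributions from independent ancestry routes add.
X and Y are related in two ways: half-sibs through their shared mother (r = 1/4) and second cousins through their fathers (r = 1/32).
r = 1/4 + 1/32 = 9/32 = 0.28125.

0.28125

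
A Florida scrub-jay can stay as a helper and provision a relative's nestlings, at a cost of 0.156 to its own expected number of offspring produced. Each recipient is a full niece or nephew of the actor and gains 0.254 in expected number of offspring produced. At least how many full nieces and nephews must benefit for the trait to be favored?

3

r to a full niece or nephew = 0.25 (full aunt/uncle↔niece/nephew: two paths of length 3 through the shared grandparent pair: r = 2·(1/2)^3 = 1/4).
Hamilton's rule: n·r·B > C  ⇒  n > C/(r·B) = 0.156/(0.25·0.254) = 2.457.
The smallest integer exceeding 2.457 is 3.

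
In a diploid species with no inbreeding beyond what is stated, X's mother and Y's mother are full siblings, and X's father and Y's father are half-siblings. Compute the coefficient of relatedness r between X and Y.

0.1875

Wright's path rule: contributions from independent ancestry routes add.
X and Y are related in two ways: first cousins through their mothers (r = 1/8) and half first cousins through their fathers (r = 1/16).
r = 1/8 + 1/16 = 3/16 = 0.1875.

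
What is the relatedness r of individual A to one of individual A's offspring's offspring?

Each parent–offspring link contributes a factor of 1/2, and independent paths through distinct common ancestors add.
Two parent–offspring links: r = (1/2)^2 = 1/4.

0.25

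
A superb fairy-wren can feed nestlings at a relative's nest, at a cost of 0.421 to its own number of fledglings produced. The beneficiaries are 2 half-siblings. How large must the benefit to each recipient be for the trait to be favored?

r to a half-sibling = 0.25 (half-sibs share one parent — one path of length 2: r = (1/2)^2 = 1/4).
Hamilton's rule with n recipients of equal r: n·r·B > C, so B > C/(n·r) = 0.421/(2·0.25) = 0.842.

0.842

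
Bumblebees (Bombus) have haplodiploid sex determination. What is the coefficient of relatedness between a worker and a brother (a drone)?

0.25

Her haploid brother carries none of their father's genes and a random half of their mother's genome; that half matches the maternal half of her own genome with probability 1/2: r = 1/2 · 1/2 = 1/4.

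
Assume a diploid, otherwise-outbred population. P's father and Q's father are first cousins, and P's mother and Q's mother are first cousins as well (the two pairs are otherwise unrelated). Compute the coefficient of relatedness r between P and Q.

Wright's path rule: contributions from independent ancestry routes add.
P and Q are related in two ways: second cousins through their fathers (r = 1/32) and second cousins through their mothers (r = 1/32).
r = 1/32 + 1/32 = 0.0625.

0.0625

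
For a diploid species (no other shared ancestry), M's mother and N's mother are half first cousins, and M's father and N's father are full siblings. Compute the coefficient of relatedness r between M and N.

With two independent routes of shared ancestry, r is the sum of the two contributions.
M and N are related in two ways: half second cousins through their mothers (r = 1/64) and first cousins through their fathers (r = 1/8).
r = 1/64 + 1/8 = 9/64 = 0.140625.

0.140625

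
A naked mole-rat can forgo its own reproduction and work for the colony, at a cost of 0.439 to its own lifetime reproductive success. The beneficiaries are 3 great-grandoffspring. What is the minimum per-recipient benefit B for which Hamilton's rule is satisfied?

1.1707

r to a great-grandoffspring = 0.125 (three parent–offspring links: r = (1/2)^3 = 1/8).
Hamilton's rule with n recipients of equal r: n·r·B > C, so B > C/(n·r) = 0.439/(3·0.125) = 1.1707.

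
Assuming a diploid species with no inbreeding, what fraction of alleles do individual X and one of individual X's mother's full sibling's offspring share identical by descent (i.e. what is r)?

Each parent–offspring link contributes a factor of 1/2, and independent paths through distinct common ancestors add.
First cousins share one grandparent pair — two paths of length 4: r = 2·(1/2)^4 = 1/8.

0.125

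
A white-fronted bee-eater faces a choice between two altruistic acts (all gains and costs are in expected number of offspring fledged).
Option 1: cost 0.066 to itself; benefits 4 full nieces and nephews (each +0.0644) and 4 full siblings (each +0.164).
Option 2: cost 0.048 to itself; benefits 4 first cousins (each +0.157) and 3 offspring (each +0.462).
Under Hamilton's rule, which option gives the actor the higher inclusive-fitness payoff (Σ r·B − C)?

Option 1: r to a full niece or nephew = 0.25.
Option 1: r to a full sibling = 0.5.
Option 1: Σ r·B − C = (4·0.25·0.0644 + 4·0.5·0.164) − 0.066 = 0.3264.
Option 2: r to a first cousin = 0.125.
Option 2: r to an offspring = 0.5.
Option 2: Σ r·B − C = (4·0.125·0.157 + 3·0.5·0.462) − 0.048 = 0.7235.
Option 2 has the higher net inclusive-fitness payoff.

Option 2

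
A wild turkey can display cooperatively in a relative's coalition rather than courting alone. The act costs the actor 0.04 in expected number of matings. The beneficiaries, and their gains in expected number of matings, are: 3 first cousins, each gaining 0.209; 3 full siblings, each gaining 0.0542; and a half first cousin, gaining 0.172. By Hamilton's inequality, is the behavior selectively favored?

Hamilton's rule: the trait is favored when the sum of r·B over every recipient exceeds the actor's cost C.
r to a first cousin = 0.125 (first cousins share one grandparent pair — two paths of length 4: r = 2·(1/2)^4 = 1/8).
r to a full sibling = 0.5 (full sibs share both parents — two paths of length 2: r = 2·(1/2)^2 = 1/2).
r to a half first cousin = 1/16 (half first cousins share one grandparent — one path of length 4: r = (1/2)^4 = 1/16).
Summing one r·B term per recipient: 3·0.125·0.209 + 3·0.5·0.0542 + 1·0.0625·0.172 = 0.170425.
0.170425 > 0.04: the indirect benefit exceeds the cost.

Yes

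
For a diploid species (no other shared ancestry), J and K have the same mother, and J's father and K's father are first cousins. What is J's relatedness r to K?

0.28125

Independent pedigree routes through distinct common ancestors add.
J and K are related in two ways: half-sibs through their shared mother (r = 1/4) and second cousins through their fathers (r = 1/32).
r = 1/4 + 1/32 = 9/32 = 0.28125.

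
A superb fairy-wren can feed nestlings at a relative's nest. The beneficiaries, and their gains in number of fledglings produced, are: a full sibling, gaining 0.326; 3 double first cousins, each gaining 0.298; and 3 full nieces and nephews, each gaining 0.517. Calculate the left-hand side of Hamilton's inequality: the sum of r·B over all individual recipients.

r to a full sibling = 0.5 (full sibs share both parents — two paths of length 2: r = 2·(1/2)^2 = 1/2).
r to a double first cousin = 1/4 (double first cousins share both grandparent pairs — four paths of length 4: r = 4·(1/2)^4 = 1/4).
r to a full niece or nephew = 1/4 (full aunt/uncle↔niece/nephew: two paths of length 3 through the shared grandparent pair: r = 2·(1/2)^3 = 1/4).
Summing one r·B term per recipient: 1·0.5·0.326 + 3·0.25·0.298 + 3·0.25·0.517 = 0.77425.

0.77425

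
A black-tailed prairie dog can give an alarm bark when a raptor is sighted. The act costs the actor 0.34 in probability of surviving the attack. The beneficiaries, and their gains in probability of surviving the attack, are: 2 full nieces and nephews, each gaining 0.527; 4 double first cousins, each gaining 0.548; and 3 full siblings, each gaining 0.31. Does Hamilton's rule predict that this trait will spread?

Yes

Hamilton's rule: the trait is favored when the sum of r·B over every recipient exceeds the actor's cost C.
r to a full niece or nephew = 1/4 (full aunt/uncle↔niece/nephew: two paths of length 3 through the shared grandparent pair: r = 2·(1/2)^3 = 1/4).
r to a double first cousin = 1/4 (double first cousins share both grandparent pairs — four paths of length 4: r = 4·(1/2)^4 = 1/4).
r to a full sibling = 0.5 (full sibs share both parents — two paths of length 2: r = 2·(1/2)^2 = 1/2).
Summing one r·B term per recipient: 2·0.25·0.527 + 4·0.25·0.548 + 3·0.5·0.31 = 1.2765.
1.2765 > 0.34: the indirect benefit exceeds the cost.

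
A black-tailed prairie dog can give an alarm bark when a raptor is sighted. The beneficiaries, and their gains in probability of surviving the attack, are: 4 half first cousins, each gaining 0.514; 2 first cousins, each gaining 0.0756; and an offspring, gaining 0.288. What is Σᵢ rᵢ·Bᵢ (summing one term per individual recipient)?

r to a half first cousin = 0.0625 (half first cousins share one grandparent — one path of length 4: r = (1/2)^4 = 1/16).
r to a first cousin = 1/8 (first cousins share one grandparent pair — two paths of length 4: r = 2·(1/2)^4 = 1/8).
r to an offspring = 1/2 (one parent–offspring link: r = (1/2)^1 = 1/2).
Summing one r·B term per recipient: 4·0.0625·0.514 + 2·0.125·0.0756 + 1·0.5·0.288 = 0.2914.

0.2914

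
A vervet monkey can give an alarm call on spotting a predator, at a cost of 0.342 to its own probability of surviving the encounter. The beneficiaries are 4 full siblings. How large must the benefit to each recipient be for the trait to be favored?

0.171

r to a full sibling = 0.5 (full sibs share both parents — two paths of length 2: r = 2·(1/2)^2 = 1/2).
Hamilton's rule with n recipients of equal r: n·r·B > C, so B > C/(n·r) = 0.342/(4·0.5) = 0.171.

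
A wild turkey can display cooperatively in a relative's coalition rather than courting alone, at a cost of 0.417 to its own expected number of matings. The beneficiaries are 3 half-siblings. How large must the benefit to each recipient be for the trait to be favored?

0.556

r to a half-sibling = 0.25 (half-sibs share one parent — one path of length 2: r = (1/2)^2 = 1/4).
Hamilton's rule with n recipients of equal r: n·r·B > C, so B > C/(n·r) = 0.417/(3·0.25) = 0.556.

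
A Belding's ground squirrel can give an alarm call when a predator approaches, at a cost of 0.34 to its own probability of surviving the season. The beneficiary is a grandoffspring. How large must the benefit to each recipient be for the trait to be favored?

r to a grandoffspring = 0.25 (two parent–offspring links: r = (1/2)^2 = 1/4).
Hamilton's rule with n recipients of equal r: n·r·B > C, so B > C/(n·r) = 0.34/(1·0.25) = 1.36.

1.36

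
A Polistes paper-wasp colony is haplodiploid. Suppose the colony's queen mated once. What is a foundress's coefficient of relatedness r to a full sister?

0.75

Haplodiploid full sisters inherit their father's entire haploid genome identically (contributing 1/2) and on average half of their mother's contribution (1/2 · 1/2 = 1/4); r = 1/2 + 1/4 = 3/4.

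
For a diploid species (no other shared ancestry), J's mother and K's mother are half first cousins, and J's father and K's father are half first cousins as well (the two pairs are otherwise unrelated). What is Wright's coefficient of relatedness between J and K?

0.03125

Wright's path rule: contributions from independent ancestry routes add.
J and K are related in two ways: half second cousins through their mothers (r = 1/64) and half second cousins through their fathers (r = 1/64).
r = 1/64 + 1/64 = 0.03125.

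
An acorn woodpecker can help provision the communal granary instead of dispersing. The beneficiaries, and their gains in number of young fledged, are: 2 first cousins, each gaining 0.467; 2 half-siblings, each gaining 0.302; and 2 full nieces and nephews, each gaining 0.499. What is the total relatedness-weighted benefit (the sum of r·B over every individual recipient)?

r to a first cousin = 0.125 (first cousins share one grandparent pair — two paths of length 4: r = 2·(1/2)^4 = 1/8).
r to a half-sibling = 1/4 (half-sibs share one parent — one path of length 2: r = (1/2)^2 = 1/4).
r to a full niece or nephew = 0.25 (full aunt/uncle↔niece/nephew: two paths of length 3 through the shared grandparent pair: r = 2·(1/2)^3 = 1/4).
Summing one r·B term per recipient: 2·0.125·0.467 + 2·0.25·0.302 + 2·0.25·0.499 = 0.51725.

0.51725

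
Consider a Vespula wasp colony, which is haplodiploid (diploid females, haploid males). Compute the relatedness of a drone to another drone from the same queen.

0.5

Haploid brothers each carry a random half of the queen's diploid genome, so on average they share half: r = 1/2.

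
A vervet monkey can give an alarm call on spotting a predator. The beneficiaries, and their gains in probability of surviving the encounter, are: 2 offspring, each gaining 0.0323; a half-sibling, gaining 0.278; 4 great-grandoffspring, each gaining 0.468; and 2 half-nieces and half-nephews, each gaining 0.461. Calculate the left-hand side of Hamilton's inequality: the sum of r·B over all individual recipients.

0.45105

r to an offspring = 1/2 (one parent–offspring link: r = (1/2)^1 = 1/2).
r to a half-sibling = 0.25 (half-sibs share one parent — one path of length 2: r = (1/2)^2 = 1/4).
r to a great-grandoffspring = 0.125 (three parent–offspring links: r = (1/2)^3 = 1/8).
r to a half-niece or half-nephew = 0.125 (half-aunt/uncle↔niece/nephew: one path of length 3: r = (1/2)^3 = 1/8).
Summing one r·B term per recipient: 2·0.5·0.0323 + 1·0.25·0.278 + 4·0.125·0.468 + 2·0.125·0.461 = 0.45105.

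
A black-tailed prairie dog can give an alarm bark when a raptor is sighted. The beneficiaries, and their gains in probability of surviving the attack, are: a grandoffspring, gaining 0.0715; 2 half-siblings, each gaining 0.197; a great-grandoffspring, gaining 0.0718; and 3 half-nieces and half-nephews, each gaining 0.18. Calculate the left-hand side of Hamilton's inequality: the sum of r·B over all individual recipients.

r to a grandoffspring = 1/4 (two parent–offspring links: r = (1/2)^2 = 1/4).
r to a half-sibling = 0.25 (half-sibs share one parent — one path of length 2: r = (1/2)^2 = 1/4).
r to a great-grandoffspring = 1/8 (three parent–offspring links: r = (1/2)^3 = 1/8).
r to a half-niece or half-nephew = 1/8 (half-aunt/uncle↔niece/nephew: one path of length 3: r = (1/2)^3 = 1/8).
Summing one r·B term per recipient: 1·0.25·0.0715 + 2·0.25·0.197 + 1·0.125·0.0718 + 3·0.125·0.18 = 0.19285.

0.19285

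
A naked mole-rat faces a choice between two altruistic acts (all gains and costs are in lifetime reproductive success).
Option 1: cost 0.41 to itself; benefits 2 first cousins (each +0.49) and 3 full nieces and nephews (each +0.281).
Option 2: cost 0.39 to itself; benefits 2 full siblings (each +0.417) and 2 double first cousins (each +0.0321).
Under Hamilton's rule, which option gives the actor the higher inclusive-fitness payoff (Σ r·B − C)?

Option 2

Option 1: r to a first cousin = 0.125.
Option 1: r to a full niece or nephew = 0.25.
Option 1: Σ r·B − C = (2·0.125·0.49 + 3·0.25·0.281) − 0.41 = -0.07675.
Option 2: r to a full sibling = 0.5.
Option 2: r to a double first cousin = 0.25.
Option 2: Σ r·B − C = (2·0.5·0.417 + 2·0.25·0.0321) − 0.39 = 0.04305.
Option 2 has the higher net inclusive-fitness payoff.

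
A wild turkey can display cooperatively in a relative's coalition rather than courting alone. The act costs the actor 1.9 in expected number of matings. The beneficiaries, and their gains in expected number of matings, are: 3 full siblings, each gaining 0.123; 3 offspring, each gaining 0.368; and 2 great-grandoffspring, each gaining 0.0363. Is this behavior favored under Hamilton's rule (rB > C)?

No

Hamilton's rule: the trait is favored when the sum of r·B over every recipient exceeds the actor's cost C.
r to a full sibling = 0.5 (full sibs share both parents — two paths of length 2: r = 2·(1/2)^2 = 1/2).
r to an offspring = 0.5 (one parent–offspring link: r = (1/2)^1 = 1/2).
r to a great-grandoffspring = 1/8 (three parent–offspring links: r = (1/2)^3 = 1/8).
Summing one r·B term per recipient: 3·0.5·0.123 + 3·0.5·0.368 + 2·0.125·0.0363 = 0.745575.
0.745575 < 1.9: the indirect benefit is less than the cost.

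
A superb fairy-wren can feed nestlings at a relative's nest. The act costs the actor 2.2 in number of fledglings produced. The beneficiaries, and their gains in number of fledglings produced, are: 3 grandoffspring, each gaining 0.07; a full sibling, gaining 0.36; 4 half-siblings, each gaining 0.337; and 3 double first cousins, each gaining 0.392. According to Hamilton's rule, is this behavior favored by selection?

No

Hamilton's rule: the trait is favored when the sum of r·B over every recipient exceeds the actor's cost C.
r to a grandoffspring = 1/4 (two parent–offspring links: r = (1/2)^2 = 1/4).
r to a full sibling = 1/2 (full sibs share both parents — two paths of length 2: r = 2·(1/2)^2 = 1/2).
r to a half-sibling = 1/4 (half-sibs share one parent — one path of length 2: r = (1/2)^2 = 1/4).
r to a double first cousin = 1/4 (double first cousins share both grandparent pairs — four paths of length 4: r = 4·(1/2)^4 = 1/4).
Summing one r·B term per recipient: 3·0.25·0.07 + 1·0.5·0.36 + 4·0.25·0.337 + 3·0.25·0.392 = 0.8635.
0.8635 < 2.2: the indirect benefit is less than the cost.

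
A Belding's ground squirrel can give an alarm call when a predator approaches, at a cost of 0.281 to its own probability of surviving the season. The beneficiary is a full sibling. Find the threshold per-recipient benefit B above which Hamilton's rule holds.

0.562

r to a full sibling = 0.5 (full sibs share both parents — two paths of length 2: r = 2·(1/2)^2 = 1/2).
Hamilton's rule with n recipients of equal r: n·r·B > C, so B > C/(n·r) = 0.281/(1·0.5) = 0.562.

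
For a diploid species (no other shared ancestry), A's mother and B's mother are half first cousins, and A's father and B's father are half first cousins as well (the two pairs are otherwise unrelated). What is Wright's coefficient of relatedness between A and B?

With two independent routes of shared ancestry, r is the sum of the two contributions.
A and B are related in two ways: half second cousins through their mothers (r = 1/64) and half second cousins through their fathers (r = 1/64).
r = 1/64 + 1/64 = 1/32 = 0.03125.

0.03125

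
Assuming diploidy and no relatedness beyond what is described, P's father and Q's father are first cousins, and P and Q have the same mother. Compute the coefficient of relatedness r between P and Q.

0.28125

Wright's path rule: contributions from independent ancestry routes add.
P and Q are related in two ways: second cousins through their fathers (r = 1/32) and half-sibs through their shared mother (r = 1/4).
r = 1/32 + 1/4 = 9/32 = 0.28125.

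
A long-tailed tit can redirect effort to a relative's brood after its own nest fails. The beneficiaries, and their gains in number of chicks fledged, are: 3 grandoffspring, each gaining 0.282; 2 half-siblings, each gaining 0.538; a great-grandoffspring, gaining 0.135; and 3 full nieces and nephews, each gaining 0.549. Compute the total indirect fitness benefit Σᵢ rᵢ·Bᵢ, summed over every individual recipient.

r to a grandoffspring = 0.25 (two parent–offspring links: r = (1/2)^2 = 1/4).
r to a half-sibling = 0.25 (half-sibs share one parent — one path of length 2: r = (1/2)^2 = 1/4).
r to a great-grandoffspring = 1/8 (three parent–offspring links: r = (1/2)^3 = 1/8).
r to a full niece or nephew = 1/4 (full aunt/uncle↔niece/nephew: two paths of length 3 through the shared grandparent pair: r = 2·(1/2)^3 = 1/4).
Summing one r·B term per recipient: 3·0.25·0.282 + 2·0.25·0.538 + 1·0.125·0.135 + 3·0.25·0.549 = 0.909125.

0.909125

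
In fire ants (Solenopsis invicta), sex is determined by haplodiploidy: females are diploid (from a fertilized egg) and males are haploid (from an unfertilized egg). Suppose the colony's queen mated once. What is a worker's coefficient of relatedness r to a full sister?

0.75

Haplodiploid full sisters inherit their father's entire haploid genome identically (contributing 1/2) and on average half of their mother's contribution (1/2 · 1/2 = 1/4); r = 1/2 + 1/4 = 3/4.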